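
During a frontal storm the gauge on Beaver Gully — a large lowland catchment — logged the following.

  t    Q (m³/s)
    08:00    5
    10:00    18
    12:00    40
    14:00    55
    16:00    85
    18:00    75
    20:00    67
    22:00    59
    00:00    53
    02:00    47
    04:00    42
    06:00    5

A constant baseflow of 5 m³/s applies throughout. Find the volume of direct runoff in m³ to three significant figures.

V ≈ 3.54 × 10^6 m³

Direct-runoff ordinates (Q − Q_b): 0.0, 13.0, 35.0, 50.0, 80.0, 70.0, 62.0, 54.0, 48.0, 42.0, 37.0, 0.0 m³/s.
ΣQ_DR = 491.0 m³/s.
With Δt = 2 h = 7200 s, V = ΣQ_DR · Δt = 491.0 × 7200 = 3.54 × 10^6 m³.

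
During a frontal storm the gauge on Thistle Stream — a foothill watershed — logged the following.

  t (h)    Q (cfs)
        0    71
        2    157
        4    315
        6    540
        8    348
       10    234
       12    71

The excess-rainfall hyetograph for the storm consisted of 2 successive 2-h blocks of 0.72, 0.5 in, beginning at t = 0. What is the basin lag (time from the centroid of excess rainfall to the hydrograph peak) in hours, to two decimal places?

t_L ≈ 4.18 h

Centroid of excess rainfall: t_c = Σ P_i·t̄_i / ΣP_i = 1.8197 h (block centres at 1, 3 h).
Hydrograph peak occurs at t = 6 h, so basin lag t_L = 6 − 1.8197 = 4.18 h.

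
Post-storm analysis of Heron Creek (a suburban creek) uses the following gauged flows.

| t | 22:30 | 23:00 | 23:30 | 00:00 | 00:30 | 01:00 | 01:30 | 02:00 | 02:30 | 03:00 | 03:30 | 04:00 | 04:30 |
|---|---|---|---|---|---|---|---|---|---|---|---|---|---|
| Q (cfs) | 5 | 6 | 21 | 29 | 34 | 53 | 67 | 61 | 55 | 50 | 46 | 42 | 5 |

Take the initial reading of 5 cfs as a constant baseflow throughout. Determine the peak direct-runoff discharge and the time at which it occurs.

Subtracting baseflow gives direct-runoff ordinates: 0.0, 1.0, 16.0, 24.0, 29.0, 48.0, 62.0, 56.0, 50.0, 45.0, 41.0, 37.0, 0.0 cfs.
The maximum is 62.0 cfs, occurring at the reading for t = 01:30.

Q_p = 62.0 cfs at t = 01:30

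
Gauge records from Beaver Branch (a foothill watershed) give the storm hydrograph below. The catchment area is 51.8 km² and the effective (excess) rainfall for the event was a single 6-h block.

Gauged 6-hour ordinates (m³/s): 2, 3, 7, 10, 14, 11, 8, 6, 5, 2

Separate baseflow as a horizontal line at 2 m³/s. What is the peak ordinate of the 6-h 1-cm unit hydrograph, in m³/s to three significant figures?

Direct runoff: 0.0, 1.0, 5.0, 8.0, 12.0, 9.0, 6.0, 4.0, 3.0, 0.0 m³/s; ΣQ_DR = 48.00 m³/s, peak = 12.0 m³/s.
Runoff depth d = ΣQ_DR·Δt / A = 48.00 × 21600 / (51.8 km²) = 20.02 mm.
The 1-cm UH is the DRH scaled by (10 mm)/d, so U_p = 12.0 × 10/20.02 = 6.00 m³/s.

U_p ≈ 6.00 m³/s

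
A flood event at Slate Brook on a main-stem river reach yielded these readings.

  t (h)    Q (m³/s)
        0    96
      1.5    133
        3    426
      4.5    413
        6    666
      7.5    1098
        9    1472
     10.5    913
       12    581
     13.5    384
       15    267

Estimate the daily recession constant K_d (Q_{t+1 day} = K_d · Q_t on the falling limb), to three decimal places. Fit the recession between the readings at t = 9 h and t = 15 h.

Between t = 9 h and t = 15 h the flow falls from 1472 to 267 m³/s over 4×1.5 h = 6 h.
Per-interval ratio K = (267/1472)^(1/4) = 0.6526; K_d = K^(24/1.5) = 0.001.

K_d ≈ 0.001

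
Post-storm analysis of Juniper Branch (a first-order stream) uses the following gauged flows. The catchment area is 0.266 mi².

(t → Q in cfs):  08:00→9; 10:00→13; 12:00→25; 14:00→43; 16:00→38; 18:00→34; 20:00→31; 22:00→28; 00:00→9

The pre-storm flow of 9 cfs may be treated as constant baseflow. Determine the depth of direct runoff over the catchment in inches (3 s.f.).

d ≈ 1.74 in

Direct runoff: 0.0, 4.0, 16.0, 34.0, 29.0, 25.0, 22.0, 19.0, 0.0 cfs; ΣQ_DR = 149.0 cfs.
V = ΣQ_DR · Δt = 149.0 × 7200 s = 1.073 × 10^6 ft³.
Over A = 0.266 mi², depth = V / A = 1.74 in.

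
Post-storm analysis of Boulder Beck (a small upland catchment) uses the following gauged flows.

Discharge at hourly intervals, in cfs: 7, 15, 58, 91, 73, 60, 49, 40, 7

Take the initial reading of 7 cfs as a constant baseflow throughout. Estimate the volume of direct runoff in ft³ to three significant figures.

Direct-runoff ordinates (Q − Q_b): 0.0, 8.0, 51.0, 84.0, 66.0, 53.0, 42.0, 33.0, 0.0 cfs.
ΣQ_DR = 337.0 cfs.
With Δt = 1 h = 3600 s, V = ΣQ_DR · Δt = 337.0 × 3600 = 1.21 × 10^6 ft³.

V ≈ 1.21 × 10^6 ft³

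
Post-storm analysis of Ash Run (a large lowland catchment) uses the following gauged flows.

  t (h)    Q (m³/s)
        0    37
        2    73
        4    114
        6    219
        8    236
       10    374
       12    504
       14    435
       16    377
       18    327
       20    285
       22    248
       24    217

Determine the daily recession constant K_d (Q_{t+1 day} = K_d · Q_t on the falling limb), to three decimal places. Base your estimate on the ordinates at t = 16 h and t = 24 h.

K_d ≈ 0.191

Between t = 16 h and t = 24 h the flow falls from 377 to 217 m³/s over 4×2 h = 8 h.
Per-interval ratio K = (217/377)^(1/4) = 0.8710; K_d = K^(24/2) = 0.191.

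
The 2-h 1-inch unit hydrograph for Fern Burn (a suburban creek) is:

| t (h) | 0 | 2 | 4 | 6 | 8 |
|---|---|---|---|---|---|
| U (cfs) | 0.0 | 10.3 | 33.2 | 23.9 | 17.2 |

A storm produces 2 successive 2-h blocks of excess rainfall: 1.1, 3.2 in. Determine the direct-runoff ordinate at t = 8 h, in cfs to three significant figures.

Q ≈ 95.4 cfs

By discrete convolution, Q_j = Σ (P_i / 1 in) · U_{j−i}.
At t = 8 h (j=4): Q = (1.1/1)·17.2 + (3.2/1)·23.9 = 95.4 cfs.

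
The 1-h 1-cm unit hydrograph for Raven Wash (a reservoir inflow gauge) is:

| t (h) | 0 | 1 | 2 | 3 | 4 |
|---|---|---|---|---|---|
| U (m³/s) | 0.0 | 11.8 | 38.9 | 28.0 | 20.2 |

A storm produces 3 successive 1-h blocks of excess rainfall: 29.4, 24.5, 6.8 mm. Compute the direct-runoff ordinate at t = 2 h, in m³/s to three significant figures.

By discrete convolution, Q_j = Σ (P_i / 10 mm) · U_{j−i}.
At t = 2 h (j=2): Q = (29.4/10)·38.9 + (24.5/10)·11.8 + (6.8/10)·0.0 = 143 m³/s.

Q ≈ 143 m³/s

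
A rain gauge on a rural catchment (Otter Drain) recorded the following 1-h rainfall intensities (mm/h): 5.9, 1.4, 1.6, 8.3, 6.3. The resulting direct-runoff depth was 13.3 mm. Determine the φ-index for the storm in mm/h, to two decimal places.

Only the 3 blocks with intensity above φ contribute runoff: 5.9, 8.3, 6.3 mm/h.
Σ(I−φ)·Δt = d  ⇒  (5.9+8.3+6.3 − 3φ)·1 = 13.3
φ = (20.50 − 13.3/1) / 3 = 2.40 mm/h.

φ ≈ 2.40 mm/h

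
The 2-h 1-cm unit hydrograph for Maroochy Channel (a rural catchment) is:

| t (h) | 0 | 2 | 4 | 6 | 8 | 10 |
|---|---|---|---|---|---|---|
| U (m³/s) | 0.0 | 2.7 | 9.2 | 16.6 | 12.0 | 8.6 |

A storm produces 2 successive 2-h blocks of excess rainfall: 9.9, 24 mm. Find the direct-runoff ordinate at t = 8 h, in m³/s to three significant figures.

Q ≈ 51.7 m³/s

By discrete convolution, Q_j = Σ (P_i / 10 mm) · U_{j−i}.
At t = 8 h (j=4): Q = (9.9/10)·12.0 + (24/10)·16.6 = 51.7 m³/s.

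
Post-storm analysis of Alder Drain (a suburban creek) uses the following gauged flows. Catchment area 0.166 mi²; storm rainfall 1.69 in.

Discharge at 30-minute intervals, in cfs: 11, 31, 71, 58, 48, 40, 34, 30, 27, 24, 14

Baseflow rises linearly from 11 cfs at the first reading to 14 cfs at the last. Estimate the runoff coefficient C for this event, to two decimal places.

ΣQ_DR = 250.5 cfs; V = ΣQ_DR·Δt = 4.509 × 10^5 ft³.
Runoff depth d = V / A = 1.169 in.
C = d / P = 1.169 / 1.69 = 0.69.

C ≈ 0.69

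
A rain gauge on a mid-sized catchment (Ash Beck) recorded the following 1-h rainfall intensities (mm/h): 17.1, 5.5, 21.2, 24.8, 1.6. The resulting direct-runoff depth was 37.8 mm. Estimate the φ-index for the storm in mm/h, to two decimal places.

Only the 3 blocks with intensity above φ contribute runoff: 17.1, 21.2, 24.8 mm/h.
Σ(I−φ)·Δt = d  ⇒  (17.1+21.2+24.8 − 3φ)·1 = 37.8
φ = (63.10 − 37.8/1) / 3 = 8.43 mm/h.

φ ≈ 8.43 mm/h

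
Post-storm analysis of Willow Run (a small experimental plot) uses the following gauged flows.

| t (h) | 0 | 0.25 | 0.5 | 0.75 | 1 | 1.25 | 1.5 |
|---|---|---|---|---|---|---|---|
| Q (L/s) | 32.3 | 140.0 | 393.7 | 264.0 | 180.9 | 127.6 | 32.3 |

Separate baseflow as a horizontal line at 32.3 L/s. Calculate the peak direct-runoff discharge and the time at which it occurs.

Q_p = 361.4 L/s at t = 0.5 h

Subtracting baseflow gives direct-runoff ordinates: 0.0, 107.7, 361.4, 231.7, 148.6, 95.3, 0.0 L/s.
The maximum is 361.4 L/s, occurring at the reading for t = 0.5 h.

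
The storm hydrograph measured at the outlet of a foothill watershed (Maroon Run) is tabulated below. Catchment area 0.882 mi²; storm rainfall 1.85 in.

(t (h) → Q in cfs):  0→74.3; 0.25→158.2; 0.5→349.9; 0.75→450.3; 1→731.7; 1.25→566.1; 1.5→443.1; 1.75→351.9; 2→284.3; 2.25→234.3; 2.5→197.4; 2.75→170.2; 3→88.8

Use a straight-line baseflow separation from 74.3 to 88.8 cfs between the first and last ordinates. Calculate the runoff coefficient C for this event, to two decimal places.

ΣQ_DR = 3040 cfs; V = ΣQ_DR·Δt = 2.736 × 10^6 ft³.
Runoff depth d = V / A = 1.335 in.
C = d / P = 1.335 / 1.85 = 0.72.

C ≈ 0.72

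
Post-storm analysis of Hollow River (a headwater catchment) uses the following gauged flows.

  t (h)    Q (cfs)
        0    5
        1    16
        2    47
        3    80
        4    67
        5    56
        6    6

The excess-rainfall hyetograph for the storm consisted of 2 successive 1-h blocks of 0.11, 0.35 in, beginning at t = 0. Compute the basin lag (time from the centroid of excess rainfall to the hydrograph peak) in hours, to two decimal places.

t_L ≈ 1.74 h

Centroid of excess rainfall: t_c = Σ P_i·t̄_i / ΣP_i = 1.2609 h (block centres at 0.5, 1.5 h).
Hydrograph peak occurs at t = 3 h, so basin lag t_L = 3 − 1.2609 = 1.74 h.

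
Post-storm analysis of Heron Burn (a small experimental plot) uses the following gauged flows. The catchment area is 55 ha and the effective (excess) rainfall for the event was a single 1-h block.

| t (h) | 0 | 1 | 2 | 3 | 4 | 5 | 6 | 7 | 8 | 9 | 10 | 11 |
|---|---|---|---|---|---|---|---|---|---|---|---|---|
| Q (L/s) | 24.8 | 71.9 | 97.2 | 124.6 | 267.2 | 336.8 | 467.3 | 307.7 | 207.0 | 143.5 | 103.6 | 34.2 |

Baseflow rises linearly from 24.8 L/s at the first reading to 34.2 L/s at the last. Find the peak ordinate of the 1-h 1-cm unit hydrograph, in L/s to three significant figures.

U_p ≈ 365 L/s

Direct runoff: 0.00, 46.25, 70.69, 97.24, 238.98, 307.73, 437.37, 276.92, 175.36, 111.01, 70.25, 0.00 L/s; ΣQ_DR = 1832 L/s, peak = 437.37 L/s.
Runoff depth d = ΣQ_DR·Δt / A = 1832 × 3600 / (55 ha) = 11.99 mm.
The 1-cm UH is the DRH scaled by (10 mm)/d, so U_p = 437.37 × 10/11.99 = 365 L/s.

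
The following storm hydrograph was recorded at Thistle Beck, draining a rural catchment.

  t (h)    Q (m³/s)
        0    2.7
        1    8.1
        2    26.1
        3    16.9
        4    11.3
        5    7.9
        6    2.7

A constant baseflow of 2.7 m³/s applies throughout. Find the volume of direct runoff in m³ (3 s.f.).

V ≈ 2.04 × 10^5 m³

Direct-runoff ordinates (Q − Q_b): 0.0, 5.4, 23.4, 14.2, 8.6, 5.2, 0.0 m³/s.
ΣQ_DR = 56.80 m³/s.
With Δt = 1 h = 3600 s, V = ΣQ_DR · Δt = 56.80 × 3600 = 2.04 × 10^5 m³.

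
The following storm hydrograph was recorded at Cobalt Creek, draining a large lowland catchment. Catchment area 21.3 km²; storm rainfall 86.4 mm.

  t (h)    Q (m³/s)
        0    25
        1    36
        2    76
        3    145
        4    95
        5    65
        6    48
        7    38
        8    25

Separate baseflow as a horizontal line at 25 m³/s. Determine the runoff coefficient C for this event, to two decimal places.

ΣQ_DR = 328.0 m³/s; V = ΣQ_DR·Δt = 1.181 × 10^6 m³.
Runoff depth d = V / A = 55.44 mm.
C = d / P = 55.44 / 86.4 = 0.64.

C ≈ 0.64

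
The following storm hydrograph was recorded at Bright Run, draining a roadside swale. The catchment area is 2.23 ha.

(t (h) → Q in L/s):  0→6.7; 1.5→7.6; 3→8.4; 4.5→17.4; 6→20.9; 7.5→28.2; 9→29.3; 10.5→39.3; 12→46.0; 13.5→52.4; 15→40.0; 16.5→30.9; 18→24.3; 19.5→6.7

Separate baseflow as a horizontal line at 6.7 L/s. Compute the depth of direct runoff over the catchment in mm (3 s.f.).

Direct runoff: 0.0, 0.9, 1.7, 10.7, 14.2, 21.5, 22.6, 32.6, 39.3, 45.7, 33.3, 24.2, 17.6, 0.0 L/s; ΣQ_DR = 264.3 L/s.
V = ΣQ_DR · Δt = 264.3 × 5400 s = 1.427 × 10^6 L.
Over A = 2.23 ha, depth = V / A = 64.0 mm.

d ≈ 64.0 mm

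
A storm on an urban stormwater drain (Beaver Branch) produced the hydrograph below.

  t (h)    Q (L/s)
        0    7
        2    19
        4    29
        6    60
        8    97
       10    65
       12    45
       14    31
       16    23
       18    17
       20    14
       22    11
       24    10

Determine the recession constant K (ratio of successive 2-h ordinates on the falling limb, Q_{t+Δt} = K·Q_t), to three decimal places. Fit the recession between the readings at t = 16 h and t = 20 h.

Using the recession-limb readings at t = 16 h and t = 20 h: Q falls from 23 to 14 L/s over 2 intervals.
K = (Q₂/Q₁)^(1/2) = (14/23)^(1/2) = 0.780.

K ≈ 0.780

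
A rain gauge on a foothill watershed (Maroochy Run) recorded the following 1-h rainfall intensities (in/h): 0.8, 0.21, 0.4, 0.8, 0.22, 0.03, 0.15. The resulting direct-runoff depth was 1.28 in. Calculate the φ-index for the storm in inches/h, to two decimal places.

φ ≈ 0.24 in/h

Only the 3 blocks with intensity above φ contribute runoff: 0.8, 0.4, 0.8 in/h.
Σ(I−φ)·Δt = d  ⇒  (0.8+0.4+0.8 − 3φ)·1 = 1.28
φ = (2.000 − 1.28/1) / 3 = 0.24 in/h.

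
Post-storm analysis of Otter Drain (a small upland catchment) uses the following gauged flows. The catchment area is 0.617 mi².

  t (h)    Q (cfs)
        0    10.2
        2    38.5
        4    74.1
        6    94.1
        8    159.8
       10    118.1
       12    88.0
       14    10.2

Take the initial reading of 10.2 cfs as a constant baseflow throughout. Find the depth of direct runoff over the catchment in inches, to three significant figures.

Direct runoff: 0.0, 28.3, 63.9, 83.9, 149.6, 107.9, 77.8, 0.0 cfs; ΣQ_DR = 511.4 cfs.
V = ΣQ_DR · Δt = 511.4 × 7200 s = 3.682 × 10^6 ft³.
Over A = 0.617 mi², depth = V / A = 2.57 in.

d ≈ 2.57 in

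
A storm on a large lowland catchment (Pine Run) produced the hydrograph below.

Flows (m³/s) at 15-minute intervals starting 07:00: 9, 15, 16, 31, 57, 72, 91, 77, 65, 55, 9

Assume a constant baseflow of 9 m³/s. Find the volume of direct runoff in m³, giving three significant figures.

V ≈ 3.58 × 10^5 m³

Direct-runoff ordinates (Q − Q_b): 0.0, 6.0, 7.0, 22.0, 48.0, 63.0, 82.0, 68.0, 56.0, 46.0, 0.0 m³/s.
ΣQ_DR = 398.0 m³/s.
With Δt = 0.25 h = 900 s, V = ΣQ_DR · Δt = 398.0 × 900 = 3.58 × 10^5 m³.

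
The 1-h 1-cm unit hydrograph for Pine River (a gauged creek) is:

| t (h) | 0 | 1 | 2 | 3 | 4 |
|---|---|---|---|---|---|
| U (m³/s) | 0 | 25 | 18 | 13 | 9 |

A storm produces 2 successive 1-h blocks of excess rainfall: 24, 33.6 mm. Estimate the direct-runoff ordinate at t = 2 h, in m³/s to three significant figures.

By discrete convolution, Q_j = Σ (P_i / 10 mm) · U_{j−i}.
At t = 2 h (j=2): Q = (24/10)·18 + (33.6/10)·25 = 127 m³/s.

Q ≈ 127 m³/s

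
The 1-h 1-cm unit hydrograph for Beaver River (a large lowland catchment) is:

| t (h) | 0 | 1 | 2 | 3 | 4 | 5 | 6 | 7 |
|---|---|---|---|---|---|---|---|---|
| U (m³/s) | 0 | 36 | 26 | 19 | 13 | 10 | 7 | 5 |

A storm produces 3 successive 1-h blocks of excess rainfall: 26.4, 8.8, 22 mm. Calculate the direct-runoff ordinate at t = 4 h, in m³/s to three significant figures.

Q ≈ 108 m³/s

By discrete convolution, Q_j = Σ (P_i / 10 mm) · U_{j−i}.
At t = 4 h (j=4): Q = (26.4/10)·13 + (8.8/10)·19 + (22/10)·26 = 108 m³/s.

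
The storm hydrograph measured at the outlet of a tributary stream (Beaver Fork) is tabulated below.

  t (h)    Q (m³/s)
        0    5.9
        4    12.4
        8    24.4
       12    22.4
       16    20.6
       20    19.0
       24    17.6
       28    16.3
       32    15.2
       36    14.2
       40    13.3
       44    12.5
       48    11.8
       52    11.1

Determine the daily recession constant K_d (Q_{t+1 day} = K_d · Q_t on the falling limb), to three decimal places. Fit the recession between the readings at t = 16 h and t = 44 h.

K_d ≈ 0.652

Between t = 16 h and t = 44 h the flow falls from 20.6 to 12.5 m³/s over 7×4 h = 28 h.
Per-interval ratio K = (12.5/20.6)^(1/7) = 0.9311; K_d = K^(24/4) = 0.652.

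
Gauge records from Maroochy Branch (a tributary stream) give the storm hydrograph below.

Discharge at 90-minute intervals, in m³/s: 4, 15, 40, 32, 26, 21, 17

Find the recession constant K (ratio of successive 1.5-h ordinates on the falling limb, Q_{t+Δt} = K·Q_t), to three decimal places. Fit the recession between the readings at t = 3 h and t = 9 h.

K ≈ 0.807

Using the recession-limb readings at t = 3 h and t = 9 h: Q falls from 40 to 17 m³/s over 4 intervals.
K = (Q₂/Q₁)^(1/4) = (17/40)^(1/4) = 0.807.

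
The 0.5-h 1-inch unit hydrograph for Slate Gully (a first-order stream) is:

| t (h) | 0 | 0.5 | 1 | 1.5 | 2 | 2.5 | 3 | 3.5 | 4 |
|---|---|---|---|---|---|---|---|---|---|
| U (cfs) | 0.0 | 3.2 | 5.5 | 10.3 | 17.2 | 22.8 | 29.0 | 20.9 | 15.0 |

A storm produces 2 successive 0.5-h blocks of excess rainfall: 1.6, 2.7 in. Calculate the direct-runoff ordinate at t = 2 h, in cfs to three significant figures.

By discrete convolution, Q_j = Σ (P_i / 1 in) · U_{j−i}.
At t = 2 h (j=4): Q = (1.6/1)·17.2 + (2.7/1)·10.3 = 55.3 cfs.

Q ≈ 55.3 cfs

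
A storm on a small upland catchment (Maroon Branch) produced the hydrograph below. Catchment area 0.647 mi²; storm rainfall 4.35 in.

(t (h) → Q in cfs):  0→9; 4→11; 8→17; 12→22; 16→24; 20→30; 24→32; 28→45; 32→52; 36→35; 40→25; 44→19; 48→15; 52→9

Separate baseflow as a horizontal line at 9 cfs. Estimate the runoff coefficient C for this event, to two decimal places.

ΣQ_DR = 219.0 cfs; V = ΣQ_DR·Δt = 3.154 × 10^6 ft³.
Runoff depth d = V / A = 2.098 in.
C = d / P = 2.098 / 4.35 = 0.48.

C ≈ 0.48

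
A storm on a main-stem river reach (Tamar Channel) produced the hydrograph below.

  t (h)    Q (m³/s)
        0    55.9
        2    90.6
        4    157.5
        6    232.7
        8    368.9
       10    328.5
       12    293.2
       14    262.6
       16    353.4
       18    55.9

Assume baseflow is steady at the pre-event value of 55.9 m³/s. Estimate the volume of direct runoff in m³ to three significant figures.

V ≈ 1.18 × 10^7 m³

Direct-runoff ordinates (Q − Q_b): 0.0, 34.7, 101.6, 176.8, 313.0, 272.6, 237.3, 206.7, 297.5, 0.0 m³/s.
ΣQ_DR = 1640 m³/s.
With Δt = 2 h = 7200 s, V = ΣQ_DR · Δt = 1640 × 7200 = 1.18 × 10^7 m³.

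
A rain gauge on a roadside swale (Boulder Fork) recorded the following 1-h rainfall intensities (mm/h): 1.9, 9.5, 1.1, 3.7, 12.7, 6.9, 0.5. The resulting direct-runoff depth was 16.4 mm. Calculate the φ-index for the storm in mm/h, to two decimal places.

Only the 3 blocks with intensity above φ contribute runoff: 9.5, 12.7, 6.9 mm/h.
Σ(I−φ)·Δt = d  ⇒  (9.5+12.7+6.9 − 3φ)·1 = 16.4
φ = (29.10 − 16.4/1) / 3 = 4.23 mm/h.

φ ≈ 4.23 mm/h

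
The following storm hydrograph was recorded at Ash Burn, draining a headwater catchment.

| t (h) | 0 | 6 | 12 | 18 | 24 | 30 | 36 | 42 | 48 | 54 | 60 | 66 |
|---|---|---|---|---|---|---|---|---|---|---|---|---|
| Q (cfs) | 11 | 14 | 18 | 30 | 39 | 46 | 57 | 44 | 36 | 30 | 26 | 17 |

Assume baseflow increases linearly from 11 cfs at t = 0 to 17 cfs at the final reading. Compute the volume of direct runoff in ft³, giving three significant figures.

V ≈ 4.32 × 10^6 ft³

Direct-runoff ordinates (Q − Q_b): 0.00, 2.45, 5.91, 17.36, 25.82, 32.27, 42.73, 29.18, 20.64, 14.09, 9.55, 0.00 cfs.
ΣQ_DR = 200.0 cfs.
With Δt = 6 h = 21600 s, V = ΣQ_DR · Δt = 200.0 × 21600 = 4.32 × 10^6 ft³.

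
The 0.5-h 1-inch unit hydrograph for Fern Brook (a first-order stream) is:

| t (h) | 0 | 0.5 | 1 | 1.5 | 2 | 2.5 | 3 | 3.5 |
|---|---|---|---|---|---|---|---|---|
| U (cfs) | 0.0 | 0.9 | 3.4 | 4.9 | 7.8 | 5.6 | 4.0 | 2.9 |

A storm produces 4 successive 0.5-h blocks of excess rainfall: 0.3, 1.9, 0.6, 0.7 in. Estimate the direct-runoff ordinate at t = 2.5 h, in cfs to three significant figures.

Q ≈ 21.8 cfs

By discrete convolution, Q_j = Σ (P_i / 1 in) · U_{j−i}.
At t = 2.5 h (j=5): Q = (0.3/1)·5.6 + (1.9/1)·7.8 + (0.6/1)·4.9 + (0.7/1)·3.4 = 21.8 cfs.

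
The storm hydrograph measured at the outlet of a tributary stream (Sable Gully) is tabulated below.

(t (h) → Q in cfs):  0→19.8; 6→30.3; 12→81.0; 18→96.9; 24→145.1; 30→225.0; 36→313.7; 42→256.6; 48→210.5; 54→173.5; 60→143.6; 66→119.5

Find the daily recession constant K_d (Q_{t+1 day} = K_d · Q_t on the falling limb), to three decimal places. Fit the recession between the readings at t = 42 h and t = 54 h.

Between t = 42 h and t = 54 h the flow falls from 256.6 to 173.5 cfs over 2×6 h = 12 h.
Per-interval ratio K = (173.5/256.6)^(1/2) = 0.8223; K_d = K^(24/6) = 0.457.

K_d ≈ 0.457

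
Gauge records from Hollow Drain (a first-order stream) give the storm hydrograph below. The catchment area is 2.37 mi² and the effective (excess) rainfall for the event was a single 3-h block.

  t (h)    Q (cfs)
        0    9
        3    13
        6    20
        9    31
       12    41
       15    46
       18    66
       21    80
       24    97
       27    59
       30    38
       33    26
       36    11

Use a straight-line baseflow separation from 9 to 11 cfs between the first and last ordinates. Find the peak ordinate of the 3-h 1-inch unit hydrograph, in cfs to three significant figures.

Direct runoff: 0.00, 3.83, 10.67, 21.50, 31.33, 36.17, 56.00, 69.83, 86.67, 48.50, 27.33, 15.17, 0.00 cfs; ΣQ_DR = 407.0 cfs, peak = 86.67 cfs.
Runoff depth d = ΣQ_DR·Δt / A = 407.0 × 10800 / (2.37 mi²) = 0.7983 in.
The 1-inch UH is the DRH scaled by (1 in)/d, so U_p = 86.67 × 1/0.7983 = 109 cfs.

U_p ≈ 109 cfs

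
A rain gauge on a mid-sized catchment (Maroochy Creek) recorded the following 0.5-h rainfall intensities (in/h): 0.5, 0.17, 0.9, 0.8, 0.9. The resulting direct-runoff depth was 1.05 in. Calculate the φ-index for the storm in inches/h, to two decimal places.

φ ≈ 0.25 in/h

Only the 4 blocks with intensity above φ contribute runoff: 0.5, 0.9, 0.8, 0.9 in/h.
Σ(I−φ)·Δt = d  ⇒  (0.5+0.9+0.8+0.9 − 4φ)·0.5 = 1.05
φ = (3.100 − 1.05/0.5) / 4 = 0.25 in/h.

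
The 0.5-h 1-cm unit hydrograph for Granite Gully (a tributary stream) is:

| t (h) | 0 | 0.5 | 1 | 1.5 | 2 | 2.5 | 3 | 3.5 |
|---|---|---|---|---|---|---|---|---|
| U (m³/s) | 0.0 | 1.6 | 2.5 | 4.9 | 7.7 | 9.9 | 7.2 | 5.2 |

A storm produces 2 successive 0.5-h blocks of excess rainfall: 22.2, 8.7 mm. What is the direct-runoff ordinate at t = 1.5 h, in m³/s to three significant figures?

Q ≈ 13.1 m³/s

By discrete convolution, Q_j = Σ (P_i / 10 mm) · U_{j−i}.
At t = 1.5 h (j=3): Q = (22.2/10)·4.9 + (8.7/10)·2.5 = 13.1 m³/s.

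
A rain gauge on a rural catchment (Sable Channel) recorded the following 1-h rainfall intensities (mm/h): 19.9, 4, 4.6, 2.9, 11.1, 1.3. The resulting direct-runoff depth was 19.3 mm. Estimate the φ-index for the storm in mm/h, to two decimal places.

φ ≈ 5.85 mm/h

Only the 2 blocks with intensity above φ contribute runoff: 19.9, 11.1 mm/h.
Σ(I−φ)·Δt = d  ⇒  (19.9+11.1 − 2φ)·1 = 19.3
φ = (31.00 − 19.3/1) / 2 = 5.85 mm/h.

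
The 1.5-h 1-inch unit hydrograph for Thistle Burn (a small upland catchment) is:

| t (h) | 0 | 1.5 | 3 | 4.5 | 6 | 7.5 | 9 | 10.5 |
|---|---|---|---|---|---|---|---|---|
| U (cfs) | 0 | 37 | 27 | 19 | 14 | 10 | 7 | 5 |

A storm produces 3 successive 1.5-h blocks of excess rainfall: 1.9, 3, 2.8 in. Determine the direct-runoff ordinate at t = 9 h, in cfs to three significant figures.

Q ≈ 82.5 cfs

By discrete convolution, Q_j = Σ (P_i / 1 in) · U_{j−i}.
At t = 9 h (j=6): Q = (1.9/1)·7 + (3/1)·10 + (2.8/1)·14 = 82.5 cfs.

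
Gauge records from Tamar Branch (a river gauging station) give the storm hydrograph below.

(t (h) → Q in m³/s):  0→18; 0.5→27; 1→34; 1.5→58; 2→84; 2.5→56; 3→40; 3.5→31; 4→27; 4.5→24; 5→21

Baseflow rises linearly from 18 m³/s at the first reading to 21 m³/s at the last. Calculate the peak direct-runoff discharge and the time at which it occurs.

Q_p = 64.80 m³/s at t = 2 h

Subtracting baseflow gives direct-runoff ordinates: 0.00, 8.70, 15.40, 39.10, 64.80, 36.50, 20.20, 10.90, 6.60, 3.30, 0.00 m³/s.
The maximum is 64.80 m³/s, occurring at the reading for t = 2 h.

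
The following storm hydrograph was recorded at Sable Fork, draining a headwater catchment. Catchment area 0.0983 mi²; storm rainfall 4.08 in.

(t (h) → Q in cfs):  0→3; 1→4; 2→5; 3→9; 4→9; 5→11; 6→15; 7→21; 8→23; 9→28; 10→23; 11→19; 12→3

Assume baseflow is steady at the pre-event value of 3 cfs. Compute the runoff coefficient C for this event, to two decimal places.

ΣQ_DR = 134.0 cfs; V = ΣQ_DR·Δt = 4.824 × 10^5 ft³.
Runoff depth d = V / A = 2.112 in.
C = d / P = 2.112 / 4.08 = 0.52.

C ≈ 0.52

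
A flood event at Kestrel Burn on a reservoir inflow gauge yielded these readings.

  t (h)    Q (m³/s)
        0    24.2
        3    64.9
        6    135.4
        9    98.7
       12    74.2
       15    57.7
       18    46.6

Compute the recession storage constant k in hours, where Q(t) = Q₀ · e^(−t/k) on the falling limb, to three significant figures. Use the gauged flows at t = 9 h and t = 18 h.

k ≈ 12.0 h

On the falling limb, Q drops from 98.7 to 46.6 m³/s between t = 9 h and t = 18 h (Δt = 9 h).
k = −Δt / ln(Q₂/Q₁) = −9 / ln(46.6/98.7) = 12.0 h.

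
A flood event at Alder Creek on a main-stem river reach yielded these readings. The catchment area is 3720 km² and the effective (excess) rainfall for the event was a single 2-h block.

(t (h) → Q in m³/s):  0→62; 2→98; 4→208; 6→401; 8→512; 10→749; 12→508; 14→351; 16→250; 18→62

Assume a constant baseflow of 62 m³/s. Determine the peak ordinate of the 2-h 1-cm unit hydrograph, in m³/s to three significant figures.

U_p ≈ 1380 m³/s

Direct runoff: 0.0, 36.0, 146.0, 339.0, 450.0, 687.0, 446.0, 289.0, 188.0, 0.0 m³/s; ΣQ_DR = 2581 m³/s, peak = 687.0 m³/s.
Runoff depth d = ΣQ_DR·Δt / A = 2581 × 7200 / (3720 km²) = 4.995 mm.
The 1-cm UH is the DRH scaled by (10 mm)/d, so U_p = 687.0 × 10/4.995 = 1380 m³/s.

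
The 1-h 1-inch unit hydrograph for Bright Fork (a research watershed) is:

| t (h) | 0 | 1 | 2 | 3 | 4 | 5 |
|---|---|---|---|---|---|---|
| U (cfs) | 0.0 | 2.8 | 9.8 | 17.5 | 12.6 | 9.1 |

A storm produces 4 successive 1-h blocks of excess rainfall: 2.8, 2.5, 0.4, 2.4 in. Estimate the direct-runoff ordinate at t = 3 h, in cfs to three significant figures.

Q ≈ 74.6 cfs

By discrete convolution, Q_j = Σ (P_i / 1 in) · U_{j−i}.
At t = 3 h (j=3): Q = (2.8/1)·17.5 + (2.5/1)·9.8 + (0.4/1)·2.8 + (2.4/1)·0.0 = 74.6 cfs.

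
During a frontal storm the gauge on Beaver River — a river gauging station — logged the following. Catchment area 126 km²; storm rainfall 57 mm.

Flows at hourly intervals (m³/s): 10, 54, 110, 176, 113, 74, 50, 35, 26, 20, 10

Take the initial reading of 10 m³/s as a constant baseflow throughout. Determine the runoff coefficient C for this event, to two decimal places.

ΣQ_DR = 568.0 m³/s; V = ΣQ_DR·Δt = 2.045 × 10^6 m³.
Runoff depth d = V / A = 16.23 mm.
C = d / P = 16.23 / 57 = 0.28.

C ≈ 0.28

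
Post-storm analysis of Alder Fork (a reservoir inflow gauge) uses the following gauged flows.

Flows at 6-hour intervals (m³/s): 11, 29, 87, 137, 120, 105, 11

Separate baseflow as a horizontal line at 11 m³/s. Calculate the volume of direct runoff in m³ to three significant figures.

Direct-runoff ordinates (Q − Q_b): 0.0, 18.0, 76.0, 126.0, 109.0, 94.0, 0.0 m³/s.
ΣQ_DR = 423.0 m³/s.
With Δt = 6 h = 21600 s, V = ΣQ_DR · Δt = 423.0 × 21600 = 9.14 × 10^6 m³.

V ≈ 9.14 × 10^6 m³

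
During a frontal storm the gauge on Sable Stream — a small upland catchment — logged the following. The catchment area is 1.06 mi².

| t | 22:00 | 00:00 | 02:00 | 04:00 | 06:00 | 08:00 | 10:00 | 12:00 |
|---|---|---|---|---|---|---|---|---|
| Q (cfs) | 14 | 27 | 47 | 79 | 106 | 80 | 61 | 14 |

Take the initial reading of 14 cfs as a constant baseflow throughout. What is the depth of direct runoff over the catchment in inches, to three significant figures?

d ≈ 0.924 in

Direct runoff: 0.0, 13.0, 33.0, 65.0, 92.0, 66.0, 47.0, 0.0 cfs; ΣQ_DR = 316.0 cfs.
V = ΣQ_DR · Δt = 316.0 × 7200 s = 2.275 × 10^6 ft³.
Over A = 1.06 mi², depth = V / A = 0.924 in.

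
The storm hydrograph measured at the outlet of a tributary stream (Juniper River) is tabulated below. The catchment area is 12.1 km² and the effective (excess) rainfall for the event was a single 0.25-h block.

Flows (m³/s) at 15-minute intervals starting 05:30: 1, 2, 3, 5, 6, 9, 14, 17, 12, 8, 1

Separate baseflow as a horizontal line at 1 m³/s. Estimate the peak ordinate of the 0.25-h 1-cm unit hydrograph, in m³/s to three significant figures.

U_p ≈ 32.1 m³/s

Direct runoff: 0.0, 1.0, 2.0, 4.0, 5.0, 8.0, 13.0, 16.0, 11.0, 7.0, 0.0 m³/s; ΣQ_DR = 67.00 m³/s, peak = 16.0 m³/s.
Runoff depth d = ΣQ_DR·Δt / A = 67.00 × 900 / (12.1 km²) = 4.983 mm.
The 1-cm UH is the DRH scaled by (10 mm)/d, so U_p = 16.0 × 10/4.983 = 32.1 m³/s.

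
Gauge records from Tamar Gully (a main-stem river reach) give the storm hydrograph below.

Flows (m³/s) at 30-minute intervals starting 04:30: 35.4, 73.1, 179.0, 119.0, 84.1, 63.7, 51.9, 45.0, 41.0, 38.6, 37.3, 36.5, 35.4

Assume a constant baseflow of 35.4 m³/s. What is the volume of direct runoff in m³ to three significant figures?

V ≈ 6.84 × 10^5 m³

Direct-runoff ordinates (Q − Q_b): 0.0, 37.7, 143.6, 83.6, 48.7, 28.3, 16.5, 9.6, 5.6, 3.2, 1.9, 1.1, 0.0 m³/s.
ΣQ_DR = 379.8 m³/s.
With Δt = 0.5 h = 1800 s, V = ΣQ_DR · Δt = 379.8 × 1800 = 6.84 × 10^5 m³.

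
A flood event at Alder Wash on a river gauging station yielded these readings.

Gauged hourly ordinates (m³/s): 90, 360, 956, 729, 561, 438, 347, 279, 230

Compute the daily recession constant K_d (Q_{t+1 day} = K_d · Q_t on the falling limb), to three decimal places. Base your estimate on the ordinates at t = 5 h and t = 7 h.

K_d ≈ 0.004

Between t = 5 h and t = 7 h the flow falls from 438 to 279 m³/s over 2×1 h = 2 h.
Per-interval ratio K = (279/438)^(1/2) = 0.7981; K_d = K^(24/1) = 0.004.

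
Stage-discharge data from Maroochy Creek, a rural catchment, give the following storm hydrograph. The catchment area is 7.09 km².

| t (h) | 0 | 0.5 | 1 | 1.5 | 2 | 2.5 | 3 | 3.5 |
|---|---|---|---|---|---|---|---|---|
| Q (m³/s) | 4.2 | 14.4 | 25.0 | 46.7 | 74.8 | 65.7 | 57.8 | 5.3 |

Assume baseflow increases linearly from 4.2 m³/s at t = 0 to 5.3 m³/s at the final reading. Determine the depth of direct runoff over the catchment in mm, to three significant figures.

Direct runoff: 0.00, 10.04, 20.49, 42.03, 69.97, 60.71, 52.66, 0.00 m³/s; ΣQ_DR = 255.9 m³/s.
V = ΣQ_DR · Δt = 255.9 × 1800 s = 4.606 × 10^5 m³.
Over A = 7.09 km², depth = V / A = 65.0 mm.

d ≈ 65.0 mm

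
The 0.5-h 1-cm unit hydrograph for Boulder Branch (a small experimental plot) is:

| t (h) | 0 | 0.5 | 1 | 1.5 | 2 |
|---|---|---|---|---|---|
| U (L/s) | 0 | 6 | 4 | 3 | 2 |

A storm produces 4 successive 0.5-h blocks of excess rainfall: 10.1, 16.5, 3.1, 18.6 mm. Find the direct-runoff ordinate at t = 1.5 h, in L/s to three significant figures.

By discrete convolution, Q_j = Σ (P_i / 10 mm) · U_{j−i}.
At t = 1.5 h (j=3): Q = (10.1/10)·3 + (16.5/10)·4 + (3.1/10)·6 + (18.6/10)·0 = 11.5 L/s.

Q ≈ 11.5 L/s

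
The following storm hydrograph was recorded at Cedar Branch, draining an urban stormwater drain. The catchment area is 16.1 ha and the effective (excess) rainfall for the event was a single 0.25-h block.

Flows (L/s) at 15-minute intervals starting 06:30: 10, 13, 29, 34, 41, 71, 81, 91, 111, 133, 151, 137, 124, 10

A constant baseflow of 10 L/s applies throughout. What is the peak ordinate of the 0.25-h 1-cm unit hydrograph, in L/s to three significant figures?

Direct runoff: 0.0, 3.0, 19.0, 24.0, 31.0, 61.0, 71.0, 81.0, 101.0, 123.0, 141.0, 127.0, 114.0, 0.0 L/s; ΣQ_DR = 896.0 L/s, peak = 141.0 L/s.
Runoff depth d = ΣQ_DR·Δt / A = 896.0 × 900 / (16.1 ha) = 5.009 mm.
The 1-cm UH is the DRH scaled by (10 mm)/d, so U_p = 141.0 × 10/5.009 = 282 L/s.

U_p ≈ 282 L/s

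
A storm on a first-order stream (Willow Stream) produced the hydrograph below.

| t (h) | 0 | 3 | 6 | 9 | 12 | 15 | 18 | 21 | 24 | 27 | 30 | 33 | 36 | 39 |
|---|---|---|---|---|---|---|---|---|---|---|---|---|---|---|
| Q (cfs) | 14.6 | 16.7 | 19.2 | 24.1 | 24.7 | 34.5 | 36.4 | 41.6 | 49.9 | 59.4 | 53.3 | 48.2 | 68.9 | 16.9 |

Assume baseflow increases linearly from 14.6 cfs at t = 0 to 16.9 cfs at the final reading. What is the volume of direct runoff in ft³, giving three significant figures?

V ≈ 3.11 × 10^6 ft³

Direct-runoff ordinates (Q − Q_b): 0.00, 1.92, 4.25, 8.97, 9.39, 19.02, 20.74, 25.76, 33.88, 43.21, 36.93, 31.65, 52.18, 0.00 cfs.
ΣQ_DR = 287.9 cfs.
With Δt = 3 h = 10800 s, V = ΣQ_DR · Δt = 287.9 × 10800 = 3.11 × 10^6 ft³.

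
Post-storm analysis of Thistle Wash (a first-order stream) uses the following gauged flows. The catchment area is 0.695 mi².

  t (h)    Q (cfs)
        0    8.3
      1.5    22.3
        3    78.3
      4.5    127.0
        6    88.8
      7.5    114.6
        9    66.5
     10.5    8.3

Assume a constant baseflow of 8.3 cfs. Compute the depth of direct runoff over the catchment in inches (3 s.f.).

Direct runoff: 0.0, 14.0, 70.0, 118.7, 80.5, 106.3, 58.2, 0.0 cfs; ΣQ_DR = 447.7 cfs.
V = ΣQ_DR · Δt = 447.7 × 5400 s = 2.418 × 10^6 ft³.
Over A = 0.695 mi², depth = V / A = 1.50 in.

d ≈ 1.50 in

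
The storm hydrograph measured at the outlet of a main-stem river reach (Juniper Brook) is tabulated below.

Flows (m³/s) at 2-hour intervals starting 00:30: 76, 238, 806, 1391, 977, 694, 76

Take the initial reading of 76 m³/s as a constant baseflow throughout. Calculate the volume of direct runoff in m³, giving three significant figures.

V ≈ 2.68 × 10^7 m³

Direct-runoff ordinates (Q − Q_b): 0.0, 162.0, 730.0, 1315.0, 901.0, 618.0, 0.0 m³/s.
ΣQ_DR = 3726 m³/s.
With Δt = 2 h = 7200 s, V = ΣQ_DR · Δt = 3726 × 7200 = 2.68 × 10^7 m³.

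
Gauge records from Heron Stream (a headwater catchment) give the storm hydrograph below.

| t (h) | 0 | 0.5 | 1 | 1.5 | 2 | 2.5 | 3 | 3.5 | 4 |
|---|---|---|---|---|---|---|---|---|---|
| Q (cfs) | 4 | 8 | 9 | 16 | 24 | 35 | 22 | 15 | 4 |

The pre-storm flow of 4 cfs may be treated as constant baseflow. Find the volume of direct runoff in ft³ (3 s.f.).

Direct-runoff ordinates (Q − Q_b): 0.0, 4.0, 5.0, 12.0, 20.0, 31.0, 18.0, 11.0, 0.0 cfs.
ΣQ_DR = 101.0 cfs.
With Δt = 0.5 h = 1800 s, V = ΣQ_DR · Δt = 101.0 × 1800 = 1.82 × 10^5 ft³.

V ≈ 1.82 × 10^5 ft³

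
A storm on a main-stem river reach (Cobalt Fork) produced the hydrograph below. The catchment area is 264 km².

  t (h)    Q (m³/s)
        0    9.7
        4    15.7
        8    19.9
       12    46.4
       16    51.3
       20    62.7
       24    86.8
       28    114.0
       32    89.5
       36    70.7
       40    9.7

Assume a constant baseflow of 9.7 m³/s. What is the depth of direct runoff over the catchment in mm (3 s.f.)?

d ≈ 25.6 mm

Direct runoff: 0.0, 6.0, 10.2, 36.7, 41.6, 53.0, 77.1, 104.3, 79.8, 61.0, 0.0 m³/s; ΣQ_DR = 469.7 m³/s.
V = ΣQ_DR · Δt = 469.7 × 14400 s = 6.764 × 10^6 m³.
Over A = 264 km², depth = V / A = 25.6 mm.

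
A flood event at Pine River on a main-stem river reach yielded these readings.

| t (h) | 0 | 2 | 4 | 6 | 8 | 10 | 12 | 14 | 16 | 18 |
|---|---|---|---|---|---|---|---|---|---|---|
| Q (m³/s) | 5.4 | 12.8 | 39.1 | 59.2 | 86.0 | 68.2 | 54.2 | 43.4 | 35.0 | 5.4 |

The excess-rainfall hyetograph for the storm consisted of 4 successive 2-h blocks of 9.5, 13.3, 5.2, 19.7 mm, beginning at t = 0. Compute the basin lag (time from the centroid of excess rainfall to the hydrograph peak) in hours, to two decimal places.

Centroid of excess rainfall: t_c = Σ P_i·t̄_i / ΣP_i = 4.4717 h (block centres at 1, 3, 5, 7 h).
Hydrograph peak occurs at t = 8 h, so basin lag t_L = 8 − 4.4717 = 3.53 h.

t_L ≈ 3.53 h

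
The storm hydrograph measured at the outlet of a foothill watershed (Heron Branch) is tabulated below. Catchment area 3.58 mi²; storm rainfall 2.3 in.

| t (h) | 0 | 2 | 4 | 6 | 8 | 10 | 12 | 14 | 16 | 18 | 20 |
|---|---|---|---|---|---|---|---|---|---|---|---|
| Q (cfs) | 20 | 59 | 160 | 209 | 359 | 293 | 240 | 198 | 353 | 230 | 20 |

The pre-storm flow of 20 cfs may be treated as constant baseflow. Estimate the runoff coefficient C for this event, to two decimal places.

C ≈ 0.72

ΣQ_DR = 1921 cfs; V = ΣQ_DR·Δt = 1.383 × 10^7 ft³.
Runoff depth d = V / A = 1.663 in.
C = d / P = 1.663 / 2.3 = 0.72.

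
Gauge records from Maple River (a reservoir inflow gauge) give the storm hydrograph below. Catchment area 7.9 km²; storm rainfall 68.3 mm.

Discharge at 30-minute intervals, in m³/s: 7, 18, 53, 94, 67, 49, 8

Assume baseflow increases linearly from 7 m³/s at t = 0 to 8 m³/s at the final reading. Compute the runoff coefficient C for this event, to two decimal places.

ΣQ_DR = 243.5 m³/s; V = ΣQ_DR·Δt = 4.383 × 10^5 m³.
Runoff depth d = V / A = 55.48 mm.
C = d / P = 55.48 / 68.3 = 0.81.

C ≈ 0.81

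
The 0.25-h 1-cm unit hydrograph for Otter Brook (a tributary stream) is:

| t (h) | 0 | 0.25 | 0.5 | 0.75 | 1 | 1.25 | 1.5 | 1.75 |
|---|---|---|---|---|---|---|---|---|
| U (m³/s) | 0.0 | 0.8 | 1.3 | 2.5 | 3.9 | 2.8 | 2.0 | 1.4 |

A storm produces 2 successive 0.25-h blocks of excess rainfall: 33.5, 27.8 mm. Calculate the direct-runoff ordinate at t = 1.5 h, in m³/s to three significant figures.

Q ≈ 14.5 m³/s

By discrete convolution, Q_j = Σ (P_i / 10 mm) · U_{j−i}.
At t = 1.5 h (j=6): Q = (33.5/10)·2.0 + (27.8/10)·2.8 = 14.5 m³/s.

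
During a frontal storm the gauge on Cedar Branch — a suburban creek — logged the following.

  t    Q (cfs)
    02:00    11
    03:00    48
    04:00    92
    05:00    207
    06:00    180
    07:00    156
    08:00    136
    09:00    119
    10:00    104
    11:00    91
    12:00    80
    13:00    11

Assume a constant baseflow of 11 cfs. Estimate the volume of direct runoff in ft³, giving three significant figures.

V ≈ 3.97 × 10^6 ft³

Direct-runoff ordinates (Q − Q_b): 0.0, 37.0, 81.0, 196.0, 169.0, 145.0, 125.0, 108.0, 93.0, 80.0, 69.0, 0.0 cfs.
ΣQ_DR = 1103 cfs.
With Δt = 1 h = 3600 s, V = ΣQ_DR · Δt = 1103 × 3600 = 3.97 × 10^6 ft³.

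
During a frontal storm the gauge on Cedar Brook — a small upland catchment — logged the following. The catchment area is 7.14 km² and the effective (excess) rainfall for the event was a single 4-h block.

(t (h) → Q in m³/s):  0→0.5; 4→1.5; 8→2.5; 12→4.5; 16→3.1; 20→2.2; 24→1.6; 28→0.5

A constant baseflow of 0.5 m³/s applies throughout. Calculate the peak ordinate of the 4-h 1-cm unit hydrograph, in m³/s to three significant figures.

U_p ≈ 1.60 m³/s

Direct runoff: 0.0, 1.0, 2.0, 4.0, 2.6, 1.7, 1.1, 0.0 m³/s; ΣQ_DR = 12.40 m³/s, peak = 4.0 m³/s.
Runoff depth d = ΣQ_DR·Δt / A = 12.40 × 14400 / (7.14 km²) = 25.01 mm.
The 1-cm UH is the DRH scaled by (10 mm)/d, so U_p = 4.0 × 10/25.01 = 1.60 m³/s.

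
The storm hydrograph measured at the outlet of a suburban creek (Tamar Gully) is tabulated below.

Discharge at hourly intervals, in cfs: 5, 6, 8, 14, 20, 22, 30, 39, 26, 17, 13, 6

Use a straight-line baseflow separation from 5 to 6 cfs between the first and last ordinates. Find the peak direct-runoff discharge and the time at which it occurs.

Q_p = 33.36 cfs at t = 7 h

Subtracting baseflow gives direct-runoff ordinates: 0.00, 0.91, 2.82, 8.73, 14.64, 16.55, 24.45, 33.36, 20.27, 11.18, 7.09, 0.00 cfs.
The maximum is 33.36 cfs, occurring at the reading for t = 7 h.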